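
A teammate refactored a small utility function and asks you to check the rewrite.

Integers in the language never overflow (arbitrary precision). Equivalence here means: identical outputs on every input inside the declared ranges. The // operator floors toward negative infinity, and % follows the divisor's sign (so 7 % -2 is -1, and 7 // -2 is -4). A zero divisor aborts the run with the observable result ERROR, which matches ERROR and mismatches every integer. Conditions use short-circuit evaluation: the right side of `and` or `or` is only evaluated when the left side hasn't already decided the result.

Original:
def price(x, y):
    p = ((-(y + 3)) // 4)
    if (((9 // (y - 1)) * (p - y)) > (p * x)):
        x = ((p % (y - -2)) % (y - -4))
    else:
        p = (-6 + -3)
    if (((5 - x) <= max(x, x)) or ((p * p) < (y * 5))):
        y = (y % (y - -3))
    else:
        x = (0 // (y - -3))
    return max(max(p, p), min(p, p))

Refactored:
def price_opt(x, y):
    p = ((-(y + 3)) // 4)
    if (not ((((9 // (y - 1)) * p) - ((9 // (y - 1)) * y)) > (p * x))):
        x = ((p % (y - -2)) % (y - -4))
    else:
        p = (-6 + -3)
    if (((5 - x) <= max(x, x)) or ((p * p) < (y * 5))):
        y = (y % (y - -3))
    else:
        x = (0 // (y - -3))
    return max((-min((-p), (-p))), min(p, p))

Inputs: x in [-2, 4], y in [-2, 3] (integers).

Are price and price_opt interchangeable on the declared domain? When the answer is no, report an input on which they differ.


Input x=-2, y=-2: -9 from price versus ERROR from price_opt.
verdict: not equivalent; witness: x=-2, y=-2


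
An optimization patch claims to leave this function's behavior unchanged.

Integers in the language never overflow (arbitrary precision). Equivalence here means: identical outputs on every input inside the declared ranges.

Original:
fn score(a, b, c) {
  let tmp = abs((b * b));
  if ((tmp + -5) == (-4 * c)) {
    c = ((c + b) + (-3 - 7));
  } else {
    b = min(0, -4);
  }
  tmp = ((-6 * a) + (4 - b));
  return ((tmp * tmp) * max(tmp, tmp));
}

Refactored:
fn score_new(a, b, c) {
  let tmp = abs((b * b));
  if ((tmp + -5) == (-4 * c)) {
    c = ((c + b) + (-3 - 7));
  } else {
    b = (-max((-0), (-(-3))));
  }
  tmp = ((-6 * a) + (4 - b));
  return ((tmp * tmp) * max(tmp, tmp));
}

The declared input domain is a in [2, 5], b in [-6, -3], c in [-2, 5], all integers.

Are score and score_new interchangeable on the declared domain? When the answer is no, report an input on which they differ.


At a=2, b=-6, c=-2: score gives -64, score_new gives -125.
verdict: not equivalent; witness: a=2, b=-6, c=-2


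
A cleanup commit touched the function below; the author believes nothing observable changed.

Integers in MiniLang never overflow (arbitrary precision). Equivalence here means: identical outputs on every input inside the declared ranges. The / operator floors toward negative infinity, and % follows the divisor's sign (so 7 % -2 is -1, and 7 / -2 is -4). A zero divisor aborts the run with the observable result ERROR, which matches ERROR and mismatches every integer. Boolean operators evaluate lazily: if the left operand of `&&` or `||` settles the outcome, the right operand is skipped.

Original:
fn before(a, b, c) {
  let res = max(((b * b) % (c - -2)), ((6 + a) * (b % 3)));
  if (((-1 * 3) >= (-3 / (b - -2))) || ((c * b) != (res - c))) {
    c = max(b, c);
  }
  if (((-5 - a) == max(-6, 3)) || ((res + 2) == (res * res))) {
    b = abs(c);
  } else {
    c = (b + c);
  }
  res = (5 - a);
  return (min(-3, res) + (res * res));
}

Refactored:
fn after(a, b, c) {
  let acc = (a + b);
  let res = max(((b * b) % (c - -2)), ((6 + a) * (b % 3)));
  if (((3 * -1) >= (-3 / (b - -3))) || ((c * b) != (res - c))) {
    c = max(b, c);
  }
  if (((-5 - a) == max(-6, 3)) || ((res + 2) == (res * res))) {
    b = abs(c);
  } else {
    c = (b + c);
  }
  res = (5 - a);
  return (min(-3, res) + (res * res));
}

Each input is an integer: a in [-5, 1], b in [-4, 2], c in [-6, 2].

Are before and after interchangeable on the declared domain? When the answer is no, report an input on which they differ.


Run the pair on a=-5, b=-3, c=-6.
before: res = 0; (((-1 * 3) >= (-3 / (b - -2))) || ((c * b) != (res - c))) -> true; c = -3; (((-5 - a) == max(-6, 3)) || ((res + 2) == (res * res))) -> false; c = -6; res = 10; return 97
after: acc = -8; res = 0; division by zero -> ERROR
97 vs ERROR — the two versions disagree here.
verdict: not equivalent; witness: a=-5, b=-3, c=-6


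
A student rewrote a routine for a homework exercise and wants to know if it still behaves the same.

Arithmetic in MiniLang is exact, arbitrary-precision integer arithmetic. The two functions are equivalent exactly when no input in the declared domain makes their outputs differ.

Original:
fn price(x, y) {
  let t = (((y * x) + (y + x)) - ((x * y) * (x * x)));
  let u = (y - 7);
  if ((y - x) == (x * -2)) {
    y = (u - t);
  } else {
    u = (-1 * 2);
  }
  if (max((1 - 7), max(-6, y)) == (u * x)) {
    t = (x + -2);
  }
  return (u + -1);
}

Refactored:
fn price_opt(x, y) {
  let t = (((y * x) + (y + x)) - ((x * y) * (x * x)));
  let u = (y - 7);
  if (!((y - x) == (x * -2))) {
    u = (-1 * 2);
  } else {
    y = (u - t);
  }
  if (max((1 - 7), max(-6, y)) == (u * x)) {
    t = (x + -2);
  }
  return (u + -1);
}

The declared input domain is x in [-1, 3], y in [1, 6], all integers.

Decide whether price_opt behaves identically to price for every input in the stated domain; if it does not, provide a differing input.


Although boolean connective usage differs, 30/30 inputs agree.
verdict: equivalent


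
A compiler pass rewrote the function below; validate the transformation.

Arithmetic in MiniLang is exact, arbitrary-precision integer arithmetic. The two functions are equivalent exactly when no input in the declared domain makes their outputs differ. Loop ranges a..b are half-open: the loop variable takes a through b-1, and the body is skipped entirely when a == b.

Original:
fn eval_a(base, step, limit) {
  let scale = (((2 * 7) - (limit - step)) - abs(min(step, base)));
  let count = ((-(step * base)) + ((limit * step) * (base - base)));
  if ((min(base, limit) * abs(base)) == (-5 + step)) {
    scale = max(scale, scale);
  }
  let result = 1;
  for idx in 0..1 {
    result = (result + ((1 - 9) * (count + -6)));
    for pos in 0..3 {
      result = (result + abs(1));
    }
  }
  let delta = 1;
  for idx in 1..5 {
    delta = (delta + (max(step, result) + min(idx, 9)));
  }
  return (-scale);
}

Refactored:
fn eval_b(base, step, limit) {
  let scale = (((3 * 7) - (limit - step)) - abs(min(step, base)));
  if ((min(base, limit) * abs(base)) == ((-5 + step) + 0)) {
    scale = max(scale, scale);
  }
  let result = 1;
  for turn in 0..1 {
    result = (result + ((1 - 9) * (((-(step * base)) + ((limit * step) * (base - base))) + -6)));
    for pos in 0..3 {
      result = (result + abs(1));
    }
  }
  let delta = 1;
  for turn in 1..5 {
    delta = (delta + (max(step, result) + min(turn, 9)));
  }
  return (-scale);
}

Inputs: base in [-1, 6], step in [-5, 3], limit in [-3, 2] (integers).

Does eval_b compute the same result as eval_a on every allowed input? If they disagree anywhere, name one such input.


The rewrite breaks on base=-1, step=-5, limit=-3, where the results are -7 and -14.
eval_a: scale becomes 7; next count becomes -5; next ((min(base, limit) * abs(base)) == (-5 + step)) evaluates to false; next result becomes 1; next at idx=0:; next result becomes 89; next at pos=0:; next result becomes 90; next at pos=1:; next result becomes 91; next at pos=2:; next result becomes 92; next delta becomes 1; next at idx=1:; next delta becomes 94; next at idx=2:; next delta becomes 188; next at idx=3:; next delta becomes 283; next at idx=4:; next delta becomes 379; next final value -7
eval_b: scale becomes 14; next ((min(base, limit) * abs(base)) == ((-5 + step) + 0)) evaluates to false; next result becomes 1; next at turn=0:; next result becomes 89; next at pos=0:; next result becomes 90; next at pos=1:; next result becomes 91; next at pos=2:; next result becomes 92; next delta becomes 1; next at turn=1:; next delta becomes 94; next at turn=2:; next delta becomes 188; next at turn=3:; next delta becomes 283; next at turn=4:; next delta becomes 379; next final value -14
verdict: not equivalent; witness: base=-1, step=-5, limit=-3


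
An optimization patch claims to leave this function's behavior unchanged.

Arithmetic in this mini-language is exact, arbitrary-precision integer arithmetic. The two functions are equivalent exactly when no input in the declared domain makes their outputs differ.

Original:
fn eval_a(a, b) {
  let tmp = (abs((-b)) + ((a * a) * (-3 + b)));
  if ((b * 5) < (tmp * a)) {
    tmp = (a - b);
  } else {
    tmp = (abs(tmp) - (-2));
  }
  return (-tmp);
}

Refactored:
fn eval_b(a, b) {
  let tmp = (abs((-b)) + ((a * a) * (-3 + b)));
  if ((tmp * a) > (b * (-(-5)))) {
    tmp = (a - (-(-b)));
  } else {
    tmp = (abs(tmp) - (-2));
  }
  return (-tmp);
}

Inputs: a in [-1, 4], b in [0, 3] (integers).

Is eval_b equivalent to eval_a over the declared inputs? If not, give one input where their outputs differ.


Equivalent — the differences include comparison usage differs, yet no declared input distinguishes the two.
Spot check at a=-1, b=0 — eval_a: tmp becomes -3; next ((b * 5) < (tmp * a)) evaluates to true; next tmp becomes -1; next final value 1. eval_b: tmp becomes -3; next ((tmp * a) > (b * (-(-5)))) evaluates to true; next tmp becomes -1; next final value 1. Both give 1.
Checked all 24 inputs in the declared domain: the outputs agree on every one.
verdict: equivalent


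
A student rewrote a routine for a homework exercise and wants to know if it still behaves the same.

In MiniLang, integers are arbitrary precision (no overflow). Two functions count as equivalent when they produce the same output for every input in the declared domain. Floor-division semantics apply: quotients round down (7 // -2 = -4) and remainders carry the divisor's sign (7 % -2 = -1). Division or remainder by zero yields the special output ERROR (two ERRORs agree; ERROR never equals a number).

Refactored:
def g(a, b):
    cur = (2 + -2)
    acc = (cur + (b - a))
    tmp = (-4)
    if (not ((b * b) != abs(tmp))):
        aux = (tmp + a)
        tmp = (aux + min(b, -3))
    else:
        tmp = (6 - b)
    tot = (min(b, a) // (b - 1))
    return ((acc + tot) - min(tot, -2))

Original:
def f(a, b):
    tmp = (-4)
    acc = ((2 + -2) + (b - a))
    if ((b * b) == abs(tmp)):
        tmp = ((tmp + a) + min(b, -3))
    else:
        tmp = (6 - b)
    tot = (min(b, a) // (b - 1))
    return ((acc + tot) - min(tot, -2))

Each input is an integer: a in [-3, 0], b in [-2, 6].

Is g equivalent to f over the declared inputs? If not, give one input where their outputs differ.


Changes here: statement counts differ, and boolean connective usage differs, and comparison usage differs, and local variable names differ; the full 36-point sweep finds no disagreement.
verdict: equivalent


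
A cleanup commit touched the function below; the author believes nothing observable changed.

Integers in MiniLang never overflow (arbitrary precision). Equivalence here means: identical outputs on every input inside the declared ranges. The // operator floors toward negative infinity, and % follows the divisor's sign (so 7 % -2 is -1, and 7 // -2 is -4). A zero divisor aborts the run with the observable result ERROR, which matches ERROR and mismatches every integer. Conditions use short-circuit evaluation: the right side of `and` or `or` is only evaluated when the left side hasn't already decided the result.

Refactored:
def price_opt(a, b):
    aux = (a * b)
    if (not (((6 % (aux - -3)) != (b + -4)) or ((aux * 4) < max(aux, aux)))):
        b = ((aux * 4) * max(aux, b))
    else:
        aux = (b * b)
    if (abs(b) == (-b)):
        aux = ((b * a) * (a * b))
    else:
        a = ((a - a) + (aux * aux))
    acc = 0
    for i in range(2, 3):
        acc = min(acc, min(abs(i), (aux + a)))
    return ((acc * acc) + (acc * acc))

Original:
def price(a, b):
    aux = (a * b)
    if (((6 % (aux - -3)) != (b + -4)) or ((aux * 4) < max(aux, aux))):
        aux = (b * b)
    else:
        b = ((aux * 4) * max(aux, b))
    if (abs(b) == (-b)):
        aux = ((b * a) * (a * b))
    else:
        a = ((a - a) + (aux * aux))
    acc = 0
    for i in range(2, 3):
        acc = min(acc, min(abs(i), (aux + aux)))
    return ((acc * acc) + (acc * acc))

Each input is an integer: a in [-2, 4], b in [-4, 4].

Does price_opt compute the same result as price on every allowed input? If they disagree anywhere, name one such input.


Input a=-2, b=0: 0 from price versus 8 from price_opt.
verdict: not equivalent; witness: a=-2, b=0


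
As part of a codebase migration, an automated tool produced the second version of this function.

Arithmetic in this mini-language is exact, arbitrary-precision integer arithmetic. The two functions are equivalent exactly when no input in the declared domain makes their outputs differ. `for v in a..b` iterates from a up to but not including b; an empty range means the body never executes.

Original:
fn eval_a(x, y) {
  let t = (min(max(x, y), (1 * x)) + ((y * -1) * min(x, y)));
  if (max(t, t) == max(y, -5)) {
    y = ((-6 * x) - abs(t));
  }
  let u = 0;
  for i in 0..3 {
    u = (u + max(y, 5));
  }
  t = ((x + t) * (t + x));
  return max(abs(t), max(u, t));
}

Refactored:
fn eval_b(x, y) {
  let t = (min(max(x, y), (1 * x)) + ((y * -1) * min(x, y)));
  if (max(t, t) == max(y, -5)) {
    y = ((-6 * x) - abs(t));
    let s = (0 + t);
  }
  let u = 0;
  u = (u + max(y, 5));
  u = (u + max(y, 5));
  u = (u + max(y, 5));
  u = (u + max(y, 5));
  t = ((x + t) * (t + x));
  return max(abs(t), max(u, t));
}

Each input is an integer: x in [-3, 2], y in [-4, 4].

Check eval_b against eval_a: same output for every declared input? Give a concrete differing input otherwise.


Take x=-3, y=1.
eval_a: t becomes 0; next (max(t, t) == max(y, -5)) evaluates to false; next u becomes 0; next at i=0:; next u becomes 5; next at i=1:; next u becomes 10; next at i=2:; next u becomes 15; next t becomes 9; next final value 15
eval_b: t becomes 0; next (max(t, t) == max(y, -5)) evaluates to false; next u becomes 0; next u becomes 5; next u becomes 10; next u becomes 15; next u becomes 20; next t becomes 9; next final value 20
15 against 20: the behavior changed.
verdict: not equivalent; witness: x=-3, y=1


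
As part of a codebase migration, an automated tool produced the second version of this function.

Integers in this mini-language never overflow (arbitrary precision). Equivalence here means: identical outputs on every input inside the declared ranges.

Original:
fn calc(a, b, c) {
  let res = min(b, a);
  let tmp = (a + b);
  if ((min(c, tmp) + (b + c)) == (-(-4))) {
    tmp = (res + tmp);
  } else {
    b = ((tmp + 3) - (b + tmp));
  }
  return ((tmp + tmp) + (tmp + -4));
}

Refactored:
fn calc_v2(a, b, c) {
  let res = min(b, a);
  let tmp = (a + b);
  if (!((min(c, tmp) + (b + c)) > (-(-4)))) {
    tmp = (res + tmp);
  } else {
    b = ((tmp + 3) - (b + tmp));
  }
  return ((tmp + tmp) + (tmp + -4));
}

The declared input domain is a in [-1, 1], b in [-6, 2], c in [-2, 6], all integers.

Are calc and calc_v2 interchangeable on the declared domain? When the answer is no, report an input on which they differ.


The rewrite breaks on a=-1, b=-6, c=-2, where the results are -25 and -43.
calc: res becomes -6; next tmp becomes -7; next ((min(c, tmp) + (b + c)) == (-(-4))) evaluates to false; next b becomes 9; next final value -25
calc_v2: res becomes -6; next tmp becomes -7; next (!((min(c, tmp) + (b + c)) > (-(-4)))) evaluates to true; next tmp becomes -13; next final value -43
verdict: not equivalent; witness: a=-1, b=-6, c=-2


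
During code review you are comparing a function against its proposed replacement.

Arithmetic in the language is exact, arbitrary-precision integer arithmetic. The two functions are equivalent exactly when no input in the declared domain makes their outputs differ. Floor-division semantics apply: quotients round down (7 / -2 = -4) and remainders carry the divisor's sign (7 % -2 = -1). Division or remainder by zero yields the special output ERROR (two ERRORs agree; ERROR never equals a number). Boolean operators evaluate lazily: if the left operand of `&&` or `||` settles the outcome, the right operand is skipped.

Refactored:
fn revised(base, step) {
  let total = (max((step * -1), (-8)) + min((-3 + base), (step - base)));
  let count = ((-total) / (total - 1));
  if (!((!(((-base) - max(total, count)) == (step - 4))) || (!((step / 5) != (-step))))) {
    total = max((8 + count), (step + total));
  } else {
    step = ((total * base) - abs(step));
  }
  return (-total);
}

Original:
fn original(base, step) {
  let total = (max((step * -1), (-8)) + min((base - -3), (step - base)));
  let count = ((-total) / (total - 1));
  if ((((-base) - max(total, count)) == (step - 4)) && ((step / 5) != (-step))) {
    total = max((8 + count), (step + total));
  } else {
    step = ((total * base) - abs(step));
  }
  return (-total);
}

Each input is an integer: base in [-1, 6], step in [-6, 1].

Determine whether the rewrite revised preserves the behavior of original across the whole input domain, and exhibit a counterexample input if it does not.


There is a counterexample at base=-1, step=-4: ERROR on one side, 0 on the other.
original: total becomes 1; next hits division by zero so the output is ERROR
revised: total becomes 0; next count becomes 0; next (!((!(((-base) - max(total, count)) == (step - 4))) || (!((step / 5) != (-step))))) evaluates to false; next step becomes -4; next final value 0
verdict: not equivalent; witness: base=-1, step=-4


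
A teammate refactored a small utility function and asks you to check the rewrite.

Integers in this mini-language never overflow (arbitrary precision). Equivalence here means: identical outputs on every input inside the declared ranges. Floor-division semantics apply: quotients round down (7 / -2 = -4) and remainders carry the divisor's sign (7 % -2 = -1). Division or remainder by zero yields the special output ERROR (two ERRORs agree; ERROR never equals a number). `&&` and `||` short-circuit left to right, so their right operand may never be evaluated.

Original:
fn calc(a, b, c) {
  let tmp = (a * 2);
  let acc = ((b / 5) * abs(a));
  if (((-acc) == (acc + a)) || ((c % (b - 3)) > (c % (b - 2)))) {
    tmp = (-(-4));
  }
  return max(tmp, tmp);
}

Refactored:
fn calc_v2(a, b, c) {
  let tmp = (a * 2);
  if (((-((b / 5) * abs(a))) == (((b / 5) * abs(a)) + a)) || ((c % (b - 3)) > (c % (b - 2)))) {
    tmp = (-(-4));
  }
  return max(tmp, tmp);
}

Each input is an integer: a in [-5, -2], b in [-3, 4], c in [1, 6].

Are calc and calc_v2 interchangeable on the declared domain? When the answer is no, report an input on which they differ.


Reading the diff, among the changes: arithmetic usage differs; local variable names differ; min/max/abs usage differs; constant usage differs; statement counts differ.
As a probe, take a=-4, b=4, c=3: calc runs tmp becomes -8; next acc becomes 0; next (((-acc) == (acc + a)) || ((c % (b - 3)) > (c % (b - 2)))) evaluates to false; next final value -8; calc_v2 runs tmp becomes -8; next (((-((b / 5) * abs(a))) == (((b / 5) * abs(a)) + a)) || ((c % (b - 3)) > (c % (b - 2)))) evaluates to false; next final value -8; both end at -8.
Every one of the 192 inputs gives matching results.
verdict: equivalent


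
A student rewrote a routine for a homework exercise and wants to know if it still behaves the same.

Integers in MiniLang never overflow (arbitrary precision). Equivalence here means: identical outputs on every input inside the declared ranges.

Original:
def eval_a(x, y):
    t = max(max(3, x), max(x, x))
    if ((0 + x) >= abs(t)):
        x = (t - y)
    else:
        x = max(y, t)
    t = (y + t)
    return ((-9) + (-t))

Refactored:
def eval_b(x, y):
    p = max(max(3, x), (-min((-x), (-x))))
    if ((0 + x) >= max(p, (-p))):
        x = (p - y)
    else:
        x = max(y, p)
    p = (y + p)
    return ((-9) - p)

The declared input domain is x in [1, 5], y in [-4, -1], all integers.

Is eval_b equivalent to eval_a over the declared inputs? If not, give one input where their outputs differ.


The two versions differ — the changes include local variable names differ; arithmetic usage differs; min/max/abs usage differs.
One worked example (x=3, y=-3) — eval_a: t := 3 | ((0 + x) >= abs(t)): true | x := 6 | t := 0 | result -9; eval_b: p := 3 | ((0 + x) >= max(p, (-p))): true | x := 6 | p := 0 | result -9; agreement on -9.
Across all 20 domain points the two functions coincide.
verdict: equivalent


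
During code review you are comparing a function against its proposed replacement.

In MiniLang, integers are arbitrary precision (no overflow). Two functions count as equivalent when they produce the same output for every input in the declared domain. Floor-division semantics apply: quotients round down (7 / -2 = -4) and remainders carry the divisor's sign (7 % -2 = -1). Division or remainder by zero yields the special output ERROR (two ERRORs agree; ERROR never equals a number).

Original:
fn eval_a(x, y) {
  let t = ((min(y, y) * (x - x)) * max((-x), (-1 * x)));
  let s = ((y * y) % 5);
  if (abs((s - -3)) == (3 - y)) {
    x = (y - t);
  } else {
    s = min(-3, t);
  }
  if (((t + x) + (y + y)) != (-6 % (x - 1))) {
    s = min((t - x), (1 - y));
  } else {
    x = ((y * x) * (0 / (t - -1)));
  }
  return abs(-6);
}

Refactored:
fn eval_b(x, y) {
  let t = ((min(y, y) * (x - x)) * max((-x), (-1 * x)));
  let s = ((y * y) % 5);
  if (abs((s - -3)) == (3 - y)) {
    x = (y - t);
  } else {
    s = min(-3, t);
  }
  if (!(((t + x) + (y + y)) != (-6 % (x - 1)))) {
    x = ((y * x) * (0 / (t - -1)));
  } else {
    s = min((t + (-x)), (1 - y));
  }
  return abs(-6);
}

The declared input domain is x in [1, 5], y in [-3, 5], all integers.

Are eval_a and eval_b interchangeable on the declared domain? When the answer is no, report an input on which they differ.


Reading the diff, among the changes: arithmetic usage differs, boolean connective usage differs.
As a probe, take x=2, y=2: eval_a runs t := 0 | s := 4 | (abs((s - -3)) == (3 - y)): false | s := -3 | (((t + x) + (y + y)) != (-6 % (x - 1))): true | s := -2 | result 6; eval_b runs t := 0 | s := 4 | (abs((s - -3)) == (3 - y)): false | s := -3 | (!(((t + x) + (y + y)) != (-6 % (x - 1)))): false | s := -2 | result 6; both end at 6.
Sweeping the whole domain (45 inputs) finds no disagreement.
verdict: equivalent


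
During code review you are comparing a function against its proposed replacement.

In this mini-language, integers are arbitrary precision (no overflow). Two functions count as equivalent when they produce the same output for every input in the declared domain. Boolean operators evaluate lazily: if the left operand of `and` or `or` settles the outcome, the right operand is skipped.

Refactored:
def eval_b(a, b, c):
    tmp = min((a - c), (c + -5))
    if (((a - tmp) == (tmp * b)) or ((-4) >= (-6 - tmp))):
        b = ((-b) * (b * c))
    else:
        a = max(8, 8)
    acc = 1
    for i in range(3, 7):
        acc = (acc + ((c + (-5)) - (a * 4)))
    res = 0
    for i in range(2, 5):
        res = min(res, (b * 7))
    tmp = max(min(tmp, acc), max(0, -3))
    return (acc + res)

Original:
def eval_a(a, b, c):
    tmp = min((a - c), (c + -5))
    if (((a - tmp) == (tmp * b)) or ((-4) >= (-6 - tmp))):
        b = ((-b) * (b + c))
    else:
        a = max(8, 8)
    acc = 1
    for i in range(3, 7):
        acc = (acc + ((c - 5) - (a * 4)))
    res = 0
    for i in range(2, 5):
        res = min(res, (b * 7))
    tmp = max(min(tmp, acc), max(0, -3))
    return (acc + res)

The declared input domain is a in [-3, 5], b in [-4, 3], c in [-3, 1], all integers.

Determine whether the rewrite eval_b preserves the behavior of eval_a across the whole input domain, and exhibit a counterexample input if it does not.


Run the pair on a=0, b=-1, c=-3.
eval_a: tmp becomes -8; next (((a - tmp) == (tmp * b)) or ((-4) >= (-6 - tmp))) evaluates to true; next b becomes -4; next acc becomes 1; next at i=3:; next acc becomes -7; next at i=4:; next acc becomes -15; next at i=5:; next acc becomes -23; next at i=6:; next acc becomes -31; next res becomes 0; next at i=2:; next res becomes -28; next at i=3:; next res becomes -28; next at i=4:; next res becomes -28; next tmp becomes 0; next final value -59
eval_b: tmp becomes -8; next (((a - tmp) == (tmp * b)) or ((-4) >= (-6 - tmp))) evaluates to true; next b becomes 3; next acc becomes 1; next at i=3:; next acc becomes -7; next at i=4:; next acc becomes -15; next at i=5:; next acc becomes -23; next at i=6:; next acc becomes -31; next res becomes 0; next at i=2:; next res becomes 0; next at i=3:; next res becomes 0; next at i=4:; next res becomes 0; next tmp becomes 0; next final value -31
-59 != -31, so the rewrite changes behavior.
verdict: not equivalent; witness: a=0, b=-1, c=-3


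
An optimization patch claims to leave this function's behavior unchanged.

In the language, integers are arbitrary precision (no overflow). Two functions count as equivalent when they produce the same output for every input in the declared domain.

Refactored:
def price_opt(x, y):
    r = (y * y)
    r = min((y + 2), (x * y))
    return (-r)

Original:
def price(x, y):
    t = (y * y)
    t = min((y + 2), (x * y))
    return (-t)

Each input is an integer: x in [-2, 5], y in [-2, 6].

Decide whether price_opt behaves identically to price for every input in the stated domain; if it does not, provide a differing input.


Behavior is preserved: although local variable names differ, the outputs never diverge.
Spot check at x=-2, y=4 — price: t := 16 | t := -8 | result 8. price_opt: r := 16 | r := -8 | result 8. Both give 8.
Checked all 72 inputs in the declared domain: the outputs agree on every one.
verdict: equivalent


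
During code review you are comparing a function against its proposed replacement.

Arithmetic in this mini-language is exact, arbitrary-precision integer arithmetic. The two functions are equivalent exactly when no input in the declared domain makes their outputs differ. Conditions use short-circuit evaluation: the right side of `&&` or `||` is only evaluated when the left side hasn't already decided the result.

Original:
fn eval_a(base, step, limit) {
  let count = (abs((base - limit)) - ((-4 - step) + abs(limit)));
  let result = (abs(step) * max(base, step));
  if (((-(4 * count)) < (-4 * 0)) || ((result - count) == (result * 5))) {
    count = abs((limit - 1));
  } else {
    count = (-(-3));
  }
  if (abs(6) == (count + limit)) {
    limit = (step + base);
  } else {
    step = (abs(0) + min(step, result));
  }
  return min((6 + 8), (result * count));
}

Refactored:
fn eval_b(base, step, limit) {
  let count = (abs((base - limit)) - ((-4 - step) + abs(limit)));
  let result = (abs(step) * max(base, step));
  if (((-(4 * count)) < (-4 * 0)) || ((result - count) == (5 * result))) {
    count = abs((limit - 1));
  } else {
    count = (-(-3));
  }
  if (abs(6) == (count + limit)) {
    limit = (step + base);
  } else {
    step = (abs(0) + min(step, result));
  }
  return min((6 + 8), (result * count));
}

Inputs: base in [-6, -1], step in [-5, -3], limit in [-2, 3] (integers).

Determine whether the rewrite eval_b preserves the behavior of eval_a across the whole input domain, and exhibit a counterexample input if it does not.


Side by side, the visible changes include: same computation, different form.
Spot check at base=-4, step=-3, limit=2 — eval_a: count = 5; result = -9; (((-(4 * count)) < (-4 * 0)) || ((result - count) == (result * 5))) -> true; count = 1; (abs(6) == (count + limit)) -> false; step = -9; return -9. eval_b: count = 5; result = -9; (((-(4 * count)) < (-4 * 0)) || ((result - count) == (5 * result))) -> true; count = 1; (abs(6) == (count + limit)) -> false; step = -9; return -9. Both give -9.
Sweeping the whole domain (108 inputs) finds no disagreement.
verdict: equivalent


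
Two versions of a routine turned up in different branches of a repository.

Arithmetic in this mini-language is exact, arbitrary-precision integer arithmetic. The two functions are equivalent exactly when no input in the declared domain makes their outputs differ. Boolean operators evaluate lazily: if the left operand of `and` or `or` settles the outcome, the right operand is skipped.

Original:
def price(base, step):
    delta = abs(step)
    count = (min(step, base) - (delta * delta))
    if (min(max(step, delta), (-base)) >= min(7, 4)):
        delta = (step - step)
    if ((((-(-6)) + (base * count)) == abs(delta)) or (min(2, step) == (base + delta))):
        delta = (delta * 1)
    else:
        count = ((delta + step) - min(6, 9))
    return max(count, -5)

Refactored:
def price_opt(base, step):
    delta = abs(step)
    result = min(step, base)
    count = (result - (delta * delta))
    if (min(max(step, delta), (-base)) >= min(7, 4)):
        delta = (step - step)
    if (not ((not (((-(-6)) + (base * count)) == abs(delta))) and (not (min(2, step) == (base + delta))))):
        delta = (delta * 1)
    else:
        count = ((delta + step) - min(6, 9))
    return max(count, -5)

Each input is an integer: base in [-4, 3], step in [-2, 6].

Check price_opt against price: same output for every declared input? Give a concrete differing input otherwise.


Changes here: local variable names differ; boolean connective usage differs; statement counts differ; the full 72-point sweep finds no disagreement.
verdict: equivalent


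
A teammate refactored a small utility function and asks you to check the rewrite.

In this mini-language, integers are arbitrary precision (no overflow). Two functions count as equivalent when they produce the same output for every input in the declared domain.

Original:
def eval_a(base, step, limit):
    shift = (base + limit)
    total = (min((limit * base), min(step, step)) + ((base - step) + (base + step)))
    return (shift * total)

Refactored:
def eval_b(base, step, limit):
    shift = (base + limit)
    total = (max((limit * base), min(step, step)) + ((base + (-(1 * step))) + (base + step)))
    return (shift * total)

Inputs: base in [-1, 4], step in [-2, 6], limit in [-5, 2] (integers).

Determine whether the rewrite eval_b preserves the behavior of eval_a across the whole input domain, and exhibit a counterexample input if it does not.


Evaluate both at base=-1, step=-2, limit=-5.
eval_a: shift = -6; total = -4; return 24
eval_b: shift = -6; total = 3; return -18
24 != -18, so the rewrite changes behavior.
verdict: not equivalent; witness: base=-1, step=-2, limit=-5


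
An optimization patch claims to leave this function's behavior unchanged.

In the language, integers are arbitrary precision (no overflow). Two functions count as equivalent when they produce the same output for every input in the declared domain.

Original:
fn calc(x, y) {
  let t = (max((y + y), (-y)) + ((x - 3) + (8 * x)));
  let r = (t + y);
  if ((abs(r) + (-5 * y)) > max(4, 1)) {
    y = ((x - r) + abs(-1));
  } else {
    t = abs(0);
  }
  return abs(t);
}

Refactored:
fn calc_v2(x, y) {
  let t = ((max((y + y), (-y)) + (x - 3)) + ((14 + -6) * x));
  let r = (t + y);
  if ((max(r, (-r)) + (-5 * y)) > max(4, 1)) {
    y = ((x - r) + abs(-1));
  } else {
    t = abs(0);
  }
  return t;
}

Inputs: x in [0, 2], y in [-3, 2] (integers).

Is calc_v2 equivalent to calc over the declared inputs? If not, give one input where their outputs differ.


Consider the input x=0, y=-2.
calc: t := -1 | r := -3 | ((abs(r) + (-5 * y)) > max(4, 1)): true | y := 4 | result 1
calc_v2: t := -1 | r := -3 | ((max(r, (-r)) + (-5 * y)) > max(4, 1)): true | y := 4 | result -1
1 != -1, so the rewrite changes behavior.
verdict: not equivalent; witness: x=0, y=-2


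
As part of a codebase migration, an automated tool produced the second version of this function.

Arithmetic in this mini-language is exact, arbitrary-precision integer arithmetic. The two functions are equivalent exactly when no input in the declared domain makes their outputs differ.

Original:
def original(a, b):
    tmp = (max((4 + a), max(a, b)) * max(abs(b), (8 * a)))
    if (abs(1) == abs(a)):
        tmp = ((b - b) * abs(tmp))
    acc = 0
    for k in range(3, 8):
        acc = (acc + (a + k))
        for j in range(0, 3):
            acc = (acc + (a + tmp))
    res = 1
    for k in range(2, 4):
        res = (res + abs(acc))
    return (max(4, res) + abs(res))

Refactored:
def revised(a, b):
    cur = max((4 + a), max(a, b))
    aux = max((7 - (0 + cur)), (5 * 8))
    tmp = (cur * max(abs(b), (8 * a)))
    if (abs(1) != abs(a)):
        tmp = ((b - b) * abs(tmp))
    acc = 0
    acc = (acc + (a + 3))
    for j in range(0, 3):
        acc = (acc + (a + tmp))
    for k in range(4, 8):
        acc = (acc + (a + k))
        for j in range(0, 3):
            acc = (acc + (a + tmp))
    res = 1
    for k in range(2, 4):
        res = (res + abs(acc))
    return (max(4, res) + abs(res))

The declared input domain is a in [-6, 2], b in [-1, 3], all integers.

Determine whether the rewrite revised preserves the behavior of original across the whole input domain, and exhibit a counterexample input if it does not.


Not equivalent: a=-6, b=-1 separates them (442 vs 382).
original: tmp := -1 | (abs(1) == abs(a)): false | acc := 0 | iter k=3: | acc := -3 | iter j=0: | acc := -10 | iter j=1: | acc := -17 | iter j=2: | acc := -24 | iter k=4: | acc := -26 | iter j=0: | acc := -33 | iter j=1: | acc := -40 | iter j=2: | acc := -47 | iter k=5: | acc := -48 | iter j=0: | acc := -55 | iter j=1: | acc := -62 | iter j=2: | acc := -69 | iter k=6: | acc := -69 | iter j=0: | acc := -76 | iter j=1: | acc := -83 | iter j=2: | acc := -90 | iter k=7: | acc := -89 | iter j=0: | acc := -96 | iter j=1: | acc := -103 | iter j=2: | acc := -110 | res := 1 | iter k=2: | res := 111 | iter k=3: | res := 221 | result 442
revised: cur := -1 | aux := 40 | tmp := -1 | (abs(1) != abs(a)): true | tmp := 0 | acc := 0 | acc := -3 | iter j=0: | acc := -9 | iter j=1: | acc := -15 | iter j=2: | acc := -21 | iter k=4: | acc := -23 | iter j=0: | acc := -29 | iter j=1: | acc := -35 | iter j=2: | acc := -41 | iter k=5: | acc := -42 | iter j=0: | acc := -48 | iter j=1: | acc := -54 | iter j=2: | acc := -60 | iter k=6: | acc := -60 | iter j=0: | acc := -66 | iter j=1: | acc := -72 | iter j=2: | acc := -78 | iter k=7: | acc := -77 | iter j=0: | acc := -83 | iter j=1: | acc := -89 | iter j=2: | acc := -95 | res := 1 | iter k=2: | res := 96 | iter k=3: | res := 191 | result 382
verdict: not equivalent; witness: a=-6, b=-1


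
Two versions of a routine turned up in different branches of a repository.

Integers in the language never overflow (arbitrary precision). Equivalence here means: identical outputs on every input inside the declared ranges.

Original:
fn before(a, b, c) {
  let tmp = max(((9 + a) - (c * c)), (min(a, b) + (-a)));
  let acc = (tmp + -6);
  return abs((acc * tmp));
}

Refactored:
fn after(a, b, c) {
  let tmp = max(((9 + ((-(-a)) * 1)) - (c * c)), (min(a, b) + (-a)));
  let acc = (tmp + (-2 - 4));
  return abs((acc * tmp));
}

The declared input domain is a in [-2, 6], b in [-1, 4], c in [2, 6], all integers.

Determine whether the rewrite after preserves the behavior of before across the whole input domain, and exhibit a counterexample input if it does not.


Side by side, the visible changes include: constant usage differs, arithmetic usage differs.
Tracing a=4, b=1, c=6: before: tmp := -3 | acc := -9 | result 27 | after: tmp := -3 | acc := -9 | result 27 — matching result 27.
Sweeping the whole domain (270 inputs) finds no disagreement.
verdict: equivalent


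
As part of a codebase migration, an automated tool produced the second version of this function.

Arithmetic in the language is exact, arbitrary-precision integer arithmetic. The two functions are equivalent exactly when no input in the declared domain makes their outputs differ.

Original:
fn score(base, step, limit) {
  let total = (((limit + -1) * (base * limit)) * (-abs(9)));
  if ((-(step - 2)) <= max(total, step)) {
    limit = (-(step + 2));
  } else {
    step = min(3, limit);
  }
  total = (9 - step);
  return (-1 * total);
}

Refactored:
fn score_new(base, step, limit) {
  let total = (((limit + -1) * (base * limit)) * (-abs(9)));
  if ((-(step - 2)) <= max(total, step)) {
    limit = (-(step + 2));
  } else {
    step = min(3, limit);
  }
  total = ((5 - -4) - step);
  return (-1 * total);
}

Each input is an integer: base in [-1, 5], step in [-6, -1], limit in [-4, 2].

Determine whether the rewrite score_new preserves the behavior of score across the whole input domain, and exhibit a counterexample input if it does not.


Changes here: constant usage differs, arithmetic usage differs; the full 294-point sweep finds no disagreement.
verdict: equivalent


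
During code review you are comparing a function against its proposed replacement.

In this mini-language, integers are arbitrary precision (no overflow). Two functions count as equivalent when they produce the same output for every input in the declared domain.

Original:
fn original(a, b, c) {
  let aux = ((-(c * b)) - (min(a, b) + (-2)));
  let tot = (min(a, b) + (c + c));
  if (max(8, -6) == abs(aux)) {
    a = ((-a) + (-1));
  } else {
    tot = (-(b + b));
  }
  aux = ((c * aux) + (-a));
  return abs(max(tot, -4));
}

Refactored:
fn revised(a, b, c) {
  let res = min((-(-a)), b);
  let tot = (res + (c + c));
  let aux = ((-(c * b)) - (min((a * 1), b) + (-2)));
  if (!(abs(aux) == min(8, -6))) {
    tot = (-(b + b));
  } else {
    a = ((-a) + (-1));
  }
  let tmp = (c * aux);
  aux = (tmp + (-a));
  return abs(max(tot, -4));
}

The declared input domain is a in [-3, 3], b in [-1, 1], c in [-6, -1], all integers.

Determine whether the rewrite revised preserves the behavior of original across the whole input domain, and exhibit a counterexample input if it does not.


Not equivalent: a=-3, b=1, c=-3 separates them (4 vs 2).
original: aux becomes 8; next tot becomes -9; next (max(8, -6) == abs(aux)) evaluates to true; next a becomes 2; next aux becomes -26; next final value 4
revised: res becomes -3; next tot becomes -9; next aux becomes 8; next (!(abs(aux) == min(8, -6))) evaluates to true; next tot becomes -2; next tmp becomes -24; next aux becomes -21; next final value 2
verdict: not equivalent; witness: a=-3, b=1, c=-3


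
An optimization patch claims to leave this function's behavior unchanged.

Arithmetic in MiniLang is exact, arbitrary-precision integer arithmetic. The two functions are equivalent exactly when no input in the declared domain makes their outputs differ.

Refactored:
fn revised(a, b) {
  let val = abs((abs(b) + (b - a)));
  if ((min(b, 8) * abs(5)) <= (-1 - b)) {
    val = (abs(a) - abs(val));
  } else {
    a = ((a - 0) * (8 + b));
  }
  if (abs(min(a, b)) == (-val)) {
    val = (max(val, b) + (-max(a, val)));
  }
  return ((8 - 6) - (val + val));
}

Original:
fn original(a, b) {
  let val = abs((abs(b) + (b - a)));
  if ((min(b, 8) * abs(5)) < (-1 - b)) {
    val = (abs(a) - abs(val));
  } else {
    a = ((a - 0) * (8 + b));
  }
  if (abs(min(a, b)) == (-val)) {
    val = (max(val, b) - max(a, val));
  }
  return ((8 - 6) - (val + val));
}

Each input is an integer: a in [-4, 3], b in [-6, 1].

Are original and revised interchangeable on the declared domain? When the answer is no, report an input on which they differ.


Equivalent. Although `((min(b, 8) * abs(5)) < (-1 - b))` became `((min(b, 8) * abs(5)) <= (-1 - b))`, no input in the stated domain can expose it.
Every one of the 64 inputs gives matching results.
As a probe, take a=2, b=1: original runs val=0, then ((min(b, 8) * abs(5)) < (-1 - b)) is false, then a=18, then (abs(min(a, b)) == (-val)) is false, then returns 2; revised runs val=0, then ((min(b, 8) * abs(5)) <= (-1 - b)) is false, then a=18, then (abs(min(a, b)) == (-val)) is false, then returns 2; both end at 2.
verdict: equivalent


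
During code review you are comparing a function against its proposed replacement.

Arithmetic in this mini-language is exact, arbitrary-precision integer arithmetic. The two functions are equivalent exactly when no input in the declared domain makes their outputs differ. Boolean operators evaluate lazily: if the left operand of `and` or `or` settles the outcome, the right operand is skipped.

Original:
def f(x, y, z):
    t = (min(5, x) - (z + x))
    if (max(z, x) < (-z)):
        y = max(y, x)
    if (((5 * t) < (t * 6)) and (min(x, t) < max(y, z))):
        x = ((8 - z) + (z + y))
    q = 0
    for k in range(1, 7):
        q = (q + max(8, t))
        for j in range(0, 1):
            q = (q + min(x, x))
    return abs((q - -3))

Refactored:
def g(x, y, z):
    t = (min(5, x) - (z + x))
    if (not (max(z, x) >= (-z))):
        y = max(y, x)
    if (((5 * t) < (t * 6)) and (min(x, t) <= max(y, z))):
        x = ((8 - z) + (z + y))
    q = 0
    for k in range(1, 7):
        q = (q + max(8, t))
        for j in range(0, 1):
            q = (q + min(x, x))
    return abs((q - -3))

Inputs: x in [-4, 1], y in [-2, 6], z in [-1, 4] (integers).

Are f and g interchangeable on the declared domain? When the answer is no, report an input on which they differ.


There is a counterexample at x=-1, y=-2, z=-1: 45 on one side, 93 on the other.
f: t becomes 1; next (max(z, x) < (-z)) evaluates to true; next y becomes -1; next (((5 * t) < (t * 6)) and (min(x, t) < max(y, z))) evaluates to false; next q becomes 0; next at k=1:; next q becomes 8; next at j=0:; next q becomes 7; next at k=2:; next q becomes 15; next at j=0:; next q becomes 14; next at k=3:; next q becomes 22; next at j=0:; next q becomes 21; next at k=4:; next q becomes 29; next at j=0:; next q becomes 28; next at k=5:; next q becomes 36; next at j=0:; next q becomes 35; next at k=6:; next q becomes 43; next at j=0:; next q becomes 42; next final value 45
g: t becomes 1; next (not (max(z, x) >= (-z))) evaluates to true; next y becomes -1; next (((5 * t) < (t * 6)) and (min(x, t) <= max(y, z))) evaluates to true; next x becomes 7; next q becomes 0; next at k=1:; next q becomes 8; next at j=0:; next q becomes 15; next at k=2:; next q becomes 23; next at j=0:; next q becomes 30; next at k=3:; next q becomes 38; next at j=0:; next q becomes 45; next at k=4:; next q becomes 53; next at j=0:; next q becomes 60; next at k=5:; next q becomes 68; next at j=0:; next q becomes 75; next at k=6:; next q becomes 83; next at j=0:; next q becomes 90; next final value 93
verdict: not equivalent; witness: x=-1, y=-2, z=-1
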